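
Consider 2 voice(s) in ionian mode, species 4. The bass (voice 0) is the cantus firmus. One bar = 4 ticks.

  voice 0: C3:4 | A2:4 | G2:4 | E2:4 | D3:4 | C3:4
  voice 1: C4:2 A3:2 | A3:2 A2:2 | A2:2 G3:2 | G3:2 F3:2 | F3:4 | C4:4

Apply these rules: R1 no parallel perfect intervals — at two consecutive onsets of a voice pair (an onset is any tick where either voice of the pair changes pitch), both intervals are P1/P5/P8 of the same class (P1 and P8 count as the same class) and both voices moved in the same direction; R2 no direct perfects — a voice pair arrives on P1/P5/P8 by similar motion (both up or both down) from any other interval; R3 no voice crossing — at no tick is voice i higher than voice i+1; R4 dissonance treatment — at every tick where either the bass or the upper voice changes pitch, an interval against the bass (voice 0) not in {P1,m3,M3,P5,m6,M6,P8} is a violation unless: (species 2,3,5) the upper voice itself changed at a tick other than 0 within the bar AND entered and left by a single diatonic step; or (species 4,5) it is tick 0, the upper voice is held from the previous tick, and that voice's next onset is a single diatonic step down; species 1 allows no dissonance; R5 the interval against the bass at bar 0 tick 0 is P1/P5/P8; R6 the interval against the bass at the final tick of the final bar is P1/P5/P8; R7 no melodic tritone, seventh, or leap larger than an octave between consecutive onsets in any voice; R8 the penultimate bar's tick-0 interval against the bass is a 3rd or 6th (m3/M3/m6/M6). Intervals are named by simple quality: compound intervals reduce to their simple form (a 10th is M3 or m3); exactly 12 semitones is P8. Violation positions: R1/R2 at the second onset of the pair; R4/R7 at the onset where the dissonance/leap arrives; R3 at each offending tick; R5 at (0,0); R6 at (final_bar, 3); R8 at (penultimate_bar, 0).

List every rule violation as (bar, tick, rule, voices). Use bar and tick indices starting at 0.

(2, 0, R4, (0, 1))
(2, 2, R7, (1,))
(3, 2, R4, (0, 1))
(4, 0, R7, (0,))

bar 0: v0=C3 v1=C4 downbeat P8
bar 1: v0=A2 v1=A3 downbeat P8
bar 2: v0=G2 v1=A2 downbeat M2
bar 3: v0=E2 v1=G3 downbeat m3
bar 4: v0=D3 v1=F3 downbeat m3
bar 5: v0=C3 v1=C4 downbeat P8
  -> R4 @ bar 2 tick 0 v(0, 1): G2/A2 M2 untreated
  -> R7 @ bar 2 tick 2 v(1,): A2->G3 leap 10st
  -> R4 @ bar 3 tick 2 v(0, 1): E2/F3 m2 untreated
  -> R7 @ bar 4 tick 0 v(0,): E2->D3 leap 10st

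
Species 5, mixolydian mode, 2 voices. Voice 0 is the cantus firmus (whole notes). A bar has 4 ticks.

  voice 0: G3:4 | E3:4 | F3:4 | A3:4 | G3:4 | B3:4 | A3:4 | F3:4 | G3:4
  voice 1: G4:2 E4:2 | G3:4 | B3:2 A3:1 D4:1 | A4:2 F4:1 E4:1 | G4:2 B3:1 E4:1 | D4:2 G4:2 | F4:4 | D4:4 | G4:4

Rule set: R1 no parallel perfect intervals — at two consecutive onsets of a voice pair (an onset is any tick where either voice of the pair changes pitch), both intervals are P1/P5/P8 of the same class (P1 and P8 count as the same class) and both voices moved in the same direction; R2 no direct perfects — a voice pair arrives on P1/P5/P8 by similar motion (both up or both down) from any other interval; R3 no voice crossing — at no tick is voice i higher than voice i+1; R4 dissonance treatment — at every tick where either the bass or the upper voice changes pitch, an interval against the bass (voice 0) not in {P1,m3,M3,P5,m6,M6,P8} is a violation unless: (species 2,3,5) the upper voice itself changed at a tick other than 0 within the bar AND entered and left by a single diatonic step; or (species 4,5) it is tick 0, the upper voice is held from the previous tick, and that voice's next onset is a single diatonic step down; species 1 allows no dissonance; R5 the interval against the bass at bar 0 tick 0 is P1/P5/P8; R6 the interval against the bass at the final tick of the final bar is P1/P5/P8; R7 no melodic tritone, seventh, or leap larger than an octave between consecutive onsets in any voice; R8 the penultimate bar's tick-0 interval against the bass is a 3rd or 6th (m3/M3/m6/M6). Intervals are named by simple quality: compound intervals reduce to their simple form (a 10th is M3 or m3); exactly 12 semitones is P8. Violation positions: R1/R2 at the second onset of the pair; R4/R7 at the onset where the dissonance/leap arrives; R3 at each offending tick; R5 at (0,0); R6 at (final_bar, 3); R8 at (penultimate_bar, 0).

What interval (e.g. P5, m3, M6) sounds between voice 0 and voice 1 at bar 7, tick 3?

M6

voice 0=F3 voice 1=D4 -> M6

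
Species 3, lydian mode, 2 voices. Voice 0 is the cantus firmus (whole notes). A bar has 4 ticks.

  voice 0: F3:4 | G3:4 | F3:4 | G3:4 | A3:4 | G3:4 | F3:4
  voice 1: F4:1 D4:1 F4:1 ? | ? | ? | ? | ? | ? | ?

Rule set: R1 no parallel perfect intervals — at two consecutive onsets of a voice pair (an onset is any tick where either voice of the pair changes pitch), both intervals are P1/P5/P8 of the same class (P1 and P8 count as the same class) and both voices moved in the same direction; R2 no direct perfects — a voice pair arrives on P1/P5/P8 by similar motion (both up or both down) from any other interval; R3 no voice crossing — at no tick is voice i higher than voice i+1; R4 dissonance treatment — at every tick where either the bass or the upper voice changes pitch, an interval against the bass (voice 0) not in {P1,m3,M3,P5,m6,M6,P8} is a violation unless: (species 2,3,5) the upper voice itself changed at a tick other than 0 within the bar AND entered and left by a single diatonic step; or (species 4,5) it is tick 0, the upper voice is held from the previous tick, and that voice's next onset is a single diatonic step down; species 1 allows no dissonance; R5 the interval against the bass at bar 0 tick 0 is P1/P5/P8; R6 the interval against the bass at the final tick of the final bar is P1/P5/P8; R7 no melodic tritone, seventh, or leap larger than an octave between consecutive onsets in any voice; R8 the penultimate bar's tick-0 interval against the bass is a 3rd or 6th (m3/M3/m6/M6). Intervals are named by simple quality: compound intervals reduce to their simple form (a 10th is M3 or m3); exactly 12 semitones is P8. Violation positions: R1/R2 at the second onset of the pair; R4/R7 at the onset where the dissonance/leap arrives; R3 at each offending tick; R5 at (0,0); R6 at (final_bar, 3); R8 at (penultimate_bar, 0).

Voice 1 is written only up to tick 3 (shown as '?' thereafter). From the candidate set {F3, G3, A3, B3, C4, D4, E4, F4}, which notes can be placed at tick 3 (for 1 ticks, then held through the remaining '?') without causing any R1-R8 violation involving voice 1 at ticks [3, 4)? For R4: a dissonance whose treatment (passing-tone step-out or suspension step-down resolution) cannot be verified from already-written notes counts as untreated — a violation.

{A3, C4, D4, F3, F4}

F3: legal
G3: violates R4,R7
A3: legal
B3: violates R4,R7
C4: legal
D4: legal
E4: violates R4
F4: legal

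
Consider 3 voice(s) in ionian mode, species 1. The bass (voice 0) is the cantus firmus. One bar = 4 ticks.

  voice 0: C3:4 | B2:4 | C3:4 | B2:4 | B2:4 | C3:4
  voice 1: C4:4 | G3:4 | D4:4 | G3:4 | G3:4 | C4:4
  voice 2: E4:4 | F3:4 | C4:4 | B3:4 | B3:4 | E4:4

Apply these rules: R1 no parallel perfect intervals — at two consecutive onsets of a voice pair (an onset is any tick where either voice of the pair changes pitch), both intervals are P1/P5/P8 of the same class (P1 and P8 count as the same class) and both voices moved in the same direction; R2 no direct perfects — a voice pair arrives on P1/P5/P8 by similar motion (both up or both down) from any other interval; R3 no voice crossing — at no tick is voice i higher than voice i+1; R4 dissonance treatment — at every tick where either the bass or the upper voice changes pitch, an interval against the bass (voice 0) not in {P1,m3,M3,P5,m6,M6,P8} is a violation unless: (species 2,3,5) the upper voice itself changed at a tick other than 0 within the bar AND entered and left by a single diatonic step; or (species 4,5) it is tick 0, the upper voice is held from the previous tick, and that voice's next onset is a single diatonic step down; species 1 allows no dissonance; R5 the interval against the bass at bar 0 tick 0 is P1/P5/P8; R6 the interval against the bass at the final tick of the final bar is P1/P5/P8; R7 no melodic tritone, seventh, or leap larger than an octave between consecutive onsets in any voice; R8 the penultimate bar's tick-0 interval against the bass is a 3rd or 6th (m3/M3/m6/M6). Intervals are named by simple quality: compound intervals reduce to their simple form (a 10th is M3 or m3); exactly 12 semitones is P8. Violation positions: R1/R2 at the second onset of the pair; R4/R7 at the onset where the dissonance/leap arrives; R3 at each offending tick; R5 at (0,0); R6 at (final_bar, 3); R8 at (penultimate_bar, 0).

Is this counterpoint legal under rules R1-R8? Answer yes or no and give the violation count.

bar 0: v0=C3 v1=C4 v2=E4 (M3)
bar 1: v0=B2 v1=G3 v2=F3 (TT)
bar 2: v0=C3 v1=D4 v2=C4 (P8)
bar 3: v0=B2 v1=G3 v2=B3 (P8)
bar 4: v0=B2 v1=G3 v2=B3 (P8)
bar 5: v0=C3 v1=C4 v2=E4 (M3)
  R5 @ bar0.0: opens on M3
  R3 @ bar1.0: G3 above F3
  R4 @ bar1.0: B2/F3 TT untreated
  R7 @ bar1.0: E4->F3 leap 11st
  R3 @ bar1.1: G3 above F3
  R3 @ bar1.2: G3 above F3
  R3 @ bar1.3: G3 above F3
  R2 @ bar2.0: B2/F3 TT -> C3/C4 P8 similar
  R3 @ bar2.0: D4 above C4
  R4 @ bar2.0: C3/D4 M2 untreated
  R3 @ bar2.1: D4 above C4
  R3 @ bar2.2: D4 above C4
  R3 @ bar2.3: D4 above C4
  R1 @ bar3.0: C3/C4 P8 -> B2/B3 P8 similar
  R8 @ bar4.0: penult P8 not 3rd/6th
  R2 @ bar5.0: B2/G3 m6 -> C3/C4 P8 similar
  R6 @ bar5.3: closes on M3

No (17 violations)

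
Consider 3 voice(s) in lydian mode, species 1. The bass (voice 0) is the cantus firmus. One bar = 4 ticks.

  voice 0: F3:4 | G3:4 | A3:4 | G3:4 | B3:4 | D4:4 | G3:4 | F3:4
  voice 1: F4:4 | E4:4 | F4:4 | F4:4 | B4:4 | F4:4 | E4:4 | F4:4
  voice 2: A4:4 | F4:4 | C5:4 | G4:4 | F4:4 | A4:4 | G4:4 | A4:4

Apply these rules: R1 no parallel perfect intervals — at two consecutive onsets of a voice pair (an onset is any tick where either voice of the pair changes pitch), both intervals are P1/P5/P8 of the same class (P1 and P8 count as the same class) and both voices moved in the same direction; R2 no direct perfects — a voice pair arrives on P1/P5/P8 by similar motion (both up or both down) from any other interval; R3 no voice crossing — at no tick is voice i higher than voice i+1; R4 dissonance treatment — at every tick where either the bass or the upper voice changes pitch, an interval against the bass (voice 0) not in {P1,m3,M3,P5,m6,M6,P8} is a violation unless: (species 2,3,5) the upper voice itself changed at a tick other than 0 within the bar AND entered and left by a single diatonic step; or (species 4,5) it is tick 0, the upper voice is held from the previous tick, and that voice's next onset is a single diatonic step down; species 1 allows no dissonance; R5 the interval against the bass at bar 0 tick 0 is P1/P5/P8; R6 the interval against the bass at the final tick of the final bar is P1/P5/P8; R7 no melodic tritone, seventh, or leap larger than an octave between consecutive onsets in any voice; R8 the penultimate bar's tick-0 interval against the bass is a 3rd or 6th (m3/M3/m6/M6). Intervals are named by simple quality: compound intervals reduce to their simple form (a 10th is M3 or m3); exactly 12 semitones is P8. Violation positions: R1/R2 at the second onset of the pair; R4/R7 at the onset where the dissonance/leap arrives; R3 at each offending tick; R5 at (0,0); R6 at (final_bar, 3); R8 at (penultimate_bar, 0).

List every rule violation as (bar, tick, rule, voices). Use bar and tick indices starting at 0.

bar 0: v0=F3 v1=F4 v2=A4 downbeat M3
bar 1: v0=G3 v1=E4 v2=F4 downbeat m7
bar 2: v0=A3 v1=F4 v2=C5 downbeat m3
bar 3: v0=G3 v1=F4 v2=G4 downbeat P8
bar 4: v0=B3 v1=B4 v2=F4 downbeat TT
bar 5: v0=D4 v1=F4 v2=A4 downbeat P5
bar 6: v0=G3 v1=E4 v2=G4 downbeat P8
bar 7: v0=F3 v1=F4 v2=A4 downbeat M3
  -> R5 @ bar 0 tick 0 v(0, 2): opens on M3
  -> R4 @ bar 1 tick 0 v(0, 2): G3/F4 m7 untreated
  -> R2 @ bar 2 tick 0 v(1, 2): E4/F4 m2 -> F4/C5 P5 similar
  -> R2 @ bar 3 tick 0 v(0, 2): A3/C5 m3 -> G3/G4 P8 similar
  -> R4 @ bar 3 tick 0 v(0, 1): G3/F4 m7 untreated
  -> R2 @ bar 4 tick 0 v(0, 1): G3/F4 m7 -> B3/B4 P8 similar
  -> R3 @ bar 4 tick 0 v(1, 2): B4 above F4
  -> R4 @ bar 4 tick 0 v(0, 2): B3/F4 TT untreated
  -> R7 @ bar 4 tick 0 v(1,): F4->B4 leap 6st
  -> R3 @ bar 4 tick 1 v(1, 2): B4 above F4
  -> R3 @ bar 4 tick 2 v(1, 2): B4 above F4
  -> R3 @ bar 4 tick 3 v(1, 2): B4 above F4
  -> R2 @ bar 5 tick 0 v(0, 2): B3/F4 TT -> D4/A4 P5 similar
  -> R7 @ bar 5 tick 0 v(1,): B4->F4 leap 6st
  -> R2 @ bar 6 tick 0 v(0, 2): D4/A4 P5 -> G3/G4 P8 similar
  -> R8 @ bar 6 tick 0 v(0, 2): penult P8 not 3rd/6th
  -> R6 @ bar 7 tick 3 v(0, 2): closes on M3

(0, 0, R5, (0, 2))
(1, 0, R4, (0, 2))
(2, 0, R2, (1, 2))
(3, 0, R2, (0, 2))
(3, 0, R4, (0, 1))
(4, 0, R2, (0, 1))
(4, 0, R3, (1, 2))
(4, 0, R4, (0, 2))
(4, 0, R7, (1,))
(4, 1, R3, (1, 2))
(4, 2, R3, (1, 2))
(4, 3, R3, (1, 2))
(5, 0, R2, (0, 2))
(5, 0, R7, (1,))
(6, 0, R2, (0, 2))
(6, 0, R8, (0, 2))
(7, 3, R6, (0, 2))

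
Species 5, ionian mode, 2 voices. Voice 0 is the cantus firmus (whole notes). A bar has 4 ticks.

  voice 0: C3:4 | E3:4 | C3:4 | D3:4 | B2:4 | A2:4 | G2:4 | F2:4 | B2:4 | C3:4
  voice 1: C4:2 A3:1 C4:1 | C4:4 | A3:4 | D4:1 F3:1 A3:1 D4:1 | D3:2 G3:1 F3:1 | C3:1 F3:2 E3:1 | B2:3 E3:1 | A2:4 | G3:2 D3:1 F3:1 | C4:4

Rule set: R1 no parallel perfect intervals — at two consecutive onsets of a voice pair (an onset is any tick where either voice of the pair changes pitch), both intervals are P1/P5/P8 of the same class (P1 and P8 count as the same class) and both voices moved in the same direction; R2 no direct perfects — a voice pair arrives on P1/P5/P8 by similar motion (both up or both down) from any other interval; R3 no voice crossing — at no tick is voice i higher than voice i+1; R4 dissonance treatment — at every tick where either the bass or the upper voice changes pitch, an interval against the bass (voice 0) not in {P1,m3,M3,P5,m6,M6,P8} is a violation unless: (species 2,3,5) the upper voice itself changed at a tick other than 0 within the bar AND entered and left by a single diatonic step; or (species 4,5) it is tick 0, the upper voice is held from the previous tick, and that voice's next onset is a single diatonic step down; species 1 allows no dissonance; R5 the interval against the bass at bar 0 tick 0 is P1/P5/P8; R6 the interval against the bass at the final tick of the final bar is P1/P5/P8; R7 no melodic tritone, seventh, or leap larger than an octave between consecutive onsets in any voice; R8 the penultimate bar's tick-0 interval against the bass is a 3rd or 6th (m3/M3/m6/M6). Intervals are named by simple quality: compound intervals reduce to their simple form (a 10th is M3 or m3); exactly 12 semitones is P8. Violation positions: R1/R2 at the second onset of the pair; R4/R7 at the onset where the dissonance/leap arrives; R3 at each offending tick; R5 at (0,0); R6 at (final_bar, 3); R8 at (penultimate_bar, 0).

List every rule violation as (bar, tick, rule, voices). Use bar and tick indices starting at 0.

bar 0: v0=C3 v1=C4 downbeat P8
bar 1: v0=E3 v1=C4 downbeat m6
bar 2: v0=C3 v1=A3 downbeat M6
bar 3: v0=D3 v1=D4 downbeat P8
bar 4: v0=B2 v1=D3 downbeat m3
bar 5: v0=A2 v1=C3 downbeat m3
bar 6: v0=G2 v1=B2 downbeat M3
bar 7: v0=F2 v1=A2 downbeat M3
bar 8: v0=B2 v1=G3 downbeat m6
bar 9: v0=C3 v1=C4 downbeat P8
  -> R2 @ bar 3 tick 0 v(0, 1): C3/A3 M6 -> D3/D4 P8 similar
  -> R4 @ bar 4 tick 3 v(0, 1): B2/F3 TT untreated
  -> R7 @ bar 8 tick 0 v(0,): F2->B2 leap 6st
  -> R7 @ bar 8 tick 0 v(1,): A2->G3 leap 10st
  -> R4 @ bar 8 tick 3 v(0, 1): B2/F3 TT untreated
  -> R2 @ bar 9 tick 0 v(0, 1): B2/F3 TT -> C3/C4 P8 similar

(3, 0, R2, (0, 1))
(4, 3, R4, (0, 1))
(8, 0, R7, (0,))
(8, 0, R7, (1,))
(8, 3, R4, (0, 1))
(9, 0, R2, (0, 1))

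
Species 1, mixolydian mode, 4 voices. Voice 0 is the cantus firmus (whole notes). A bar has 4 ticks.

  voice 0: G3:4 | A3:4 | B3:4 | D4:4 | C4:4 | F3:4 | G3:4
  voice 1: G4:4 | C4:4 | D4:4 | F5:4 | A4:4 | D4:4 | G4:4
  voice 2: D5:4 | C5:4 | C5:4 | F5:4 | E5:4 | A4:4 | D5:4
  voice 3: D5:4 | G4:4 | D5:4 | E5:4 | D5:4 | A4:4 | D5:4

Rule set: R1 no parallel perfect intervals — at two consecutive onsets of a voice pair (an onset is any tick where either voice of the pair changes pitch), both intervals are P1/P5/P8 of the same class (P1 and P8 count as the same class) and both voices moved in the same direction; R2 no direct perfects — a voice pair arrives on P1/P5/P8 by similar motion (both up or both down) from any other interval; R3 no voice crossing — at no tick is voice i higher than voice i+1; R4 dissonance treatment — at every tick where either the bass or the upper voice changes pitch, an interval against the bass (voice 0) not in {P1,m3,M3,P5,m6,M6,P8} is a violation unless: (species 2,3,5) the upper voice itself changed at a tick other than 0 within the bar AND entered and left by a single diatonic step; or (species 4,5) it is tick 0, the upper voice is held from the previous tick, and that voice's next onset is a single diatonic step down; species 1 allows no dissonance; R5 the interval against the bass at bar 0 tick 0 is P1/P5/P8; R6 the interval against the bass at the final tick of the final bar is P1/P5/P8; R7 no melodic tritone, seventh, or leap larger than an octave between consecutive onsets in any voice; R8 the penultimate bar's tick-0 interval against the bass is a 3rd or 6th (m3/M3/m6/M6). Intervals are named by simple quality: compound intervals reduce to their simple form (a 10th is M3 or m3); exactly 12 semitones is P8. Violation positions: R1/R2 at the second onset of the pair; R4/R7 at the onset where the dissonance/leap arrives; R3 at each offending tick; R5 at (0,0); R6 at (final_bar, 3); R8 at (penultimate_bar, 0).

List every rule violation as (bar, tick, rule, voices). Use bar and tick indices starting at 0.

bar 0: v0=G3 v1=G4 v2=D5 v3=D5 downbeat P5
bar 1: v0=A3 v1=C4 v2=C5 v3=G4 downbeat m7
bar 2: v0=B3 v1=D4 v2=C5 v3=D5 downbeat m3
bar 3: v0=D4 v1=F5 v2=F5 v3=E5 downbeat M2
bar 4: v0=C4 v1=A4 v2=E5 v3=D5 downbeat M2
bar 5: v0=F3 v1=D4 v2=A4 v3=A4 downbeat M3
bar 6: v0=G3 v1=G4 v2=D5 v3=D5 downbeat P5
  -> R1 @ bar 1 tick 0 v(1, 3): G4/D5 P5 -> C4/G4 P5 similar
  -> R2 @ bar 1 tick 0 v(1, 2): G4/D5 P5 -> C4/C5 P8 similar
  -> R3 @ bar 1 tick 0 v(2, 3): C5 above G4
  -> R4 @ bar 1 tick 0 v(0, 3): A3/G4 m7 untreated
  -> R3 @ bar 1 tick 1 v(2, 3): C5 above G4
  -> R3 @ bar 1 tick 2 v(2, 3): C5 above G4
  -> R3 @ bar 1 tick 3 v(2, 3): C5 above G4
  -> R2 @ bar 2 tick 0 v(1, 3): C4/G4 P5 -> D4/D5 P8 similar
  -> R4 @ bar 2 tick 0 v(0, 2): B3/C5 m2 untreated
  -> R2 @ bar 3 tick 0 v(1, 2): D4/C5 m7 -> F5/F5 P1 similar
  -> R3 @ bar 3 tick 0 v(2, 3): F5 above E5
  -> R4 @ bar 3 tick 0 v(0, 3): D4/E5 M2 untreated
  -> R7 @ bar 3 tick 0 v(1,): D4->F5 leap 15st
  -> R3 @ bar 3 tick 1 v(2, 3): F5 above E5
  -> R3 @ bar 3 tick 2 v(2, 3): F5 above E5
  -> R3 @ bar 3 tick 3 v(2, 3): F5 above E5
  -> R2 @ bar 4 tick 0 v(1, 2): F5/F5 P1 -> A4/E5 P5 similar
  -> R3 @ bar 4 tick 0 v(2, 3): E5 above D5
  -> R4 @ bar 4 tick 0 v(0, 3): C4/D5 M2 untreated
  -> R3 @ bar 4 tick 1 v(2, 3): E5 above D5
  -> R3 @ bar 4 tick 2 v(2, 3): E5 above D5
  -> R3 @ bar 4 tick 3 v(2, 3): E5 above D5
  -> R1 @ bar 5 tick 0 v(1, 2): A4/E5 P5 -> D4/A4 P5 similar
  -> R2 @ bar 5 tick 0 v(1, 3): A4/D5 P4 -> D4/A4 P5 similar
  -> R2 @ bar 5 tick 0 v(2, 3): E5/D5 M2 -> A4/A4 P1 similar
  -> R1 @ bar 6 tick 0 v(1, 2): D4/A4 P5 -> G4/D5 P5 similar
  -> R1 @ bar 6 tick 0 v(1, 3): D4/A4 P5 -> G4/D5 P5 similar
  -> R1 @ bar 6 tick 0 v(2, 3): A4/A4 P1 -> D5/D5 P1 similar
  -> R2 @ bar 6 tick 0 v(0, 1): F3/D4 M6 -> G3/G4 P8 similar
  -> R2 @ bar 6 tick 0 v(0, 2): F3/A4 M3 -> G3/D5 P5 similar
  -> R2 @ bar 6 tick 0 v(0, 3): F3/A4 M3 -> G3/D5 P5 similar

(1, 0, R1, (1, 3))
(1, 0, R2, (1, 2))
(1, 0, R3, (2, 3))
(1, 0, R4, (0, 3))
(1, 1, R3, (2, 3))
(1, 2, R3, (2, 3))
(1, 3, R3, (2, 3))
(2, 0, R2, (1, 3))
(2, 0, R4, (0, 2))
(3, 0, R2, (1, 2))
(3, 0, R3, (2, 3))
(3, 0, R4, (0, 3))
(3, 0, R7, (1,))
(3, 1, R3, (2, 3))
(3, 2, R3, (2, 3))
(3, 3, R3, (2, 3))
(4, 0, R2, (1, 2))
(4, 0, R3, (2, 3))
(4, 0, R4, (0, 3))
(4, 1, R3, (2, 3))
(4, 2, R3, (2, 3))
(4, 3, R3, (2, 3))
(5, 0, R1, (1, 2))
(5, 0, R2, (1, 3))
(5, 0, R2, (2, 3))
(6, 0, R1, (1, 2))
(6, 0, R1, (1, 3))
(6, 0, R1, (2, 3))
(6, 0, R2, (0, 1))
(6, 0, R2, (0, 2))
(6, 0, R2, (0, 3))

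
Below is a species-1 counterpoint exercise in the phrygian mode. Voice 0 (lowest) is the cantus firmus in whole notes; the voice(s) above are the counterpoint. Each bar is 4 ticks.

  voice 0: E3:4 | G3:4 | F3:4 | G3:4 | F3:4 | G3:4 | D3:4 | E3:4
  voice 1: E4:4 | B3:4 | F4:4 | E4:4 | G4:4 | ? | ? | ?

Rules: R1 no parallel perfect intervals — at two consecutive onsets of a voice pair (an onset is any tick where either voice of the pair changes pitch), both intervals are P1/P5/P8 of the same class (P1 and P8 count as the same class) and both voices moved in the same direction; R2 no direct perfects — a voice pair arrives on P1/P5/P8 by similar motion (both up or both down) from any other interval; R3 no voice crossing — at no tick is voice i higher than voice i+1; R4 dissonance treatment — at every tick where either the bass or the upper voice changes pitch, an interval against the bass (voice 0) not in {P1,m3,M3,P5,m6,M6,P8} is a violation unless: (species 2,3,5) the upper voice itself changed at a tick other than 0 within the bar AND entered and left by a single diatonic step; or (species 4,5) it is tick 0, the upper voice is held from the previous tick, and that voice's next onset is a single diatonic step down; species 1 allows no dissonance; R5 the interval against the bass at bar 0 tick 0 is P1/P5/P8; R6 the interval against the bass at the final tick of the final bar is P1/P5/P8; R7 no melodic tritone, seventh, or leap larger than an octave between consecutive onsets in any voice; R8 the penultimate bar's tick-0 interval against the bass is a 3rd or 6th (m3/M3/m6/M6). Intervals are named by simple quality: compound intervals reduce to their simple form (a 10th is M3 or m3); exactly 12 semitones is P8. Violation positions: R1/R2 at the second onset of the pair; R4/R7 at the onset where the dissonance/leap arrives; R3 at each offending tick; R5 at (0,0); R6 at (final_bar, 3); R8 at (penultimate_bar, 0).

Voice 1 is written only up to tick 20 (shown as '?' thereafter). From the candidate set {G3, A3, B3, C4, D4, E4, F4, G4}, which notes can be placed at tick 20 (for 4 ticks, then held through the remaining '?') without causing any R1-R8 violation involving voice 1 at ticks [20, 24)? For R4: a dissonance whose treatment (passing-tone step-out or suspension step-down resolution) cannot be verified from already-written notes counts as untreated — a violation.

G3: legal
A3: violates R4,R7
B3: legal
C4: violates R4
D4: legal
E4: legal
F4: violates R4
G4: legal

{B3, D4, E4, G3, G4}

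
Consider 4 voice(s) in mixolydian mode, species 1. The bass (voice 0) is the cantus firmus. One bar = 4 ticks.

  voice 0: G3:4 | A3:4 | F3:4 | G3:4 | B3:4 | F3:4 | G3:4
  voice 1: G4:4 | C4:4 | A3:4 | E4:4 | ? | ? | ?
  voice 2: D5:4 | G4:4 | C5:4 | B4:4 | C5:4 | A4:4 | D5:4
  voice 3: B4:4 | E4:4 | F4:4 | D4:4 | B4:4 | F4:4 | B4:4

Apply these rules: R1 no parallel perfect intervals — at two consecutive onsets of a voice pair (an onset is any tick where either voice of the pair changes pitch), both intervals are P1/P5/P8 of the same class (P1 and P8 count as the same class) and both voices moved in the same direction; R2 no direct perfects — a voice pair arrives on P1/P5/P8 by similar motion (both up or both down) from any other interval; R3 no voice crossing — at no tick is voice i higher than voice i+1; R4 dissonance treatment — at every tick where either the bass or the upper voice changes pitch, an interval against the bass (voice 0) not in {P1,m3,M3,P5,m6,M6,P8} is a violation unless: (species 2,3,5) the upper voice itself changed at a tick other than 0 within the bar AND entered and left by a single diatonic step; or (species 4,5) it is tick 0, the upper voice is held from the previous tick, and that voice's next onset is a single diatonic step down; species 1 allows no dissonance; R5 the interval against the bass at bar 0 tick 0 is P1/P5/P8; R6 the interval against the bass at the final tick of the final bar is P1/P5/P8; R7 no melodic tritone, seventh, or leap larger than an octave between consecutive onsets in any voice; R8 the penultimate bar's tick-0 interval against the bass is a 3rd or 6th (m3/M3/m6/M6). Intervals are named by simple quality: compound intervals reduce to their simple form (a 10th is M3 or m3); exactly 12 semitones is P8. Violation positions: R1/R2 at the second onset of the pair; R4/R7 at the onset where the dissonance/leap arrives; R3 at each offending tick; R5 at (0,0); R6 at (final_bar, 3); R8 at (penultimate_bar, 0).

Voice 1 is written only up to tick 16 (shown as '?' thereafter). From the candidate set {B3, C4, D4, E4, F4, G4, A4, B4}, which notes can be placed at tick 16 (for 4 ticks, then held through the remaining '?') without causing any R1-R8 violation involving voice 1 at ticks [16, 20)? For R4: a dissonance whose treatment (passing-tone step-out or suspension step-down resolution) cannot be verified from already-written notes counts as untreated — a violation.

{B3, D4, G4}

B3: legal
C4: violates R4
D4: legal
E4: violates R4
F4: violates R1,R4
G4: legal
A4: violates R4
B4: violates R2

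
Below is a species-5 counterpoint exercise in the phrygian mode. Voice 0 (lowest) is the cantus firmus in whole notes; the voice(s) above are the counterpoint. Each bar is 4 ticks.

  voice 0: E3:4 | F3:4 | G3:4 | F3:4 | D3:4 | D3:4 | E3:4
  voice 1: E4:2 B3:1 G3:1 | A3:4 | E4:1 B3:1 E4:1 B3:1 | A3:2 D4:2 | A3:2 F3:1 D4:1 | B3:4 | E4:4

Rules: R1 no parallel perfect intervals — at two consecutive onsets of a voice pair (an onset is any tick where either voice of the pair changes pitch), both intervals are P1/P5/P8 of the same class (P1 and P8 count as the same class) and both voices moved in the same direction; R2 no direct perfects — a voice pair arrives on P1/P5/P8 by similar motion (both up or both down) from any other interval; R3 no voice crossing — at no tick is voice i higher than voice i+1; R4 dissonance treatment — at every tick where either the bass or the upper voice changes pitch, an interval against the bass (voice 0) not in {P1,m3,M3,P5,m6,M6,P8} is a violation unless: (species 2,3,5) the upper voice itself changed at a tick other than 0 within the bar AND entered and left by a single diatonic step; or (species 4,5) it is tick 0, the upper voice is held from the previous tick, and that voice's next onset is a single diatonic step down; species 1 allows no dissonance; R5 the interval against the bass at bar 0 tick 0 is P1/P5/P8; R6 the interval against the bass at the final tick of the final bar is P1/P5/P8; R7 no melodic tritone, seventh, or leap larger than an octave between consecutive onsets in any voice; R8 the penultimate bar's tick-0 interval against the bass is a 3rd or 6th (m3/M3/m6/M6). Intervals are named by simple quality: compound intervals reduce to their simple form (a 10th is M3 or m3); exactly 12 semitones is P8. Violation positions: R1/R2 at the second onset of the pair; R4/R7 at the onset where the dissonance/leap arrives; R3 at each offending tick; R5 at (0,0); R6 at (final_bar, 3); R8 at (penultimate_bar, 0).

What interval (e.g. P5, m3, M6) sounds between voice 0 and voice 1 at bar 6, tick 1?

voice 0=E3 voice 1=E4 -> P8

P8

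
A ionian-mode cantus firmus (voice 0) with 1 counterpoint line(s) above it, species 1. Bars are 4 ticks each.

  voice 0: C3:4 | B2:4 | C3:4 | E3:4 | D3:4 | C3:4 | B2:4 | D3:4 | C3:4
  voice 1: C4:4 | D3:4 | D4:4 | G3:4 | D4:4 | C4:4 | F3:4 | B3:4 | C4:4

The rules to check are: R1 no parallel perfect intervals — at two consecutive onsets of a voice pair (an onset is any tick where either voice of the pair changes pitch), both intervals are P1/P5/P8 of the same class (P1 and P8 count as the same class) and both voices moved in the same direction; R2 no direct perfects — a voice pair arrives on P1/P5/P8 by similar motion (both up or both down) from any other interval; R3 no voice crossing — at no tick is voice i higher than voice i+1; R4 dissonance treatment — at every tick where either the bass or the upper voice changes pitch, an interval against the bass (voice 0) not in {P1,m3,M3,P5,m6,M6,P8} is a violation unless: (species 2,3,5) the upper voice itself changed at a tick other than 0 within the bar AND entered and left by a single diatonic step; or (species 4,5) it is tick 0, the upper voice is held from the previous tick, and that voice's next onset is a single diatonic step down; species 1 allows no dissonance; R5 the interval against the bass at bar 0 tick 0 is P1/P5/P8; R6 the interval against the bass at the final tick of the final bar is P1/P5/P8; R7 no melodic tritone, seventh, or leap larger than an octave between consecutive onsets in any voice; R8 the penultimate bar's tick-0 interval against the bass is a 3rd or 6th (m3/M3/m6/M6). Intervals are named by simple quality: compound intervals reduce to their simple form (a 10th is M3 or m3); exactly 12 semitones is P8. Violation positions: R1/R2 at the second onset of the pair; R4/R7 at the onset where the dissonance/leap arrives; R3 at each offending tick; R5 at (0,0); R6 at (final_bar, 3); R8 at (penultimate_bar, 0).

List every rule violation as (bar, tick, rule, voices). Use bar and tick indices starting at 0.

(1, 0, R7, (1,))
(2, 0, R4, (0, 1))
(5, 0, R1, (0, 1))
(6, 0, R4, (0, 1))
(7, 0, R7, (1,))

bar 0: v0=C3 v1=C4 downbeat P8
bar 1: v0=B2 v1=D3 downbeat m3
bar 2: v0=C3 v1=D4 downbeat M2
bar 3: v0=E3 v1=G3 downbeat m3
bar 4: v0=D3 v1=D4 downbeat P8
bar 5: v0=C3 v1=C4 downbeat P8
bar 6: v0=B2 v1=F3 downbeat TT
bar 7: v0=D3 v1=B3 downbeat M6
bar 8: v0=C3 v1=C4 downbeat P8
  -> R7 @ bar 1 tick 0 v(1,): C4->D3 leap 10st
  -> R4 @ bar 2 tick 0 v(0, 1): C3/D4 M2 untreated
  -> R1 @ bar 5 tick 0 v(0, 1): D3/D4 P8 -> C3/C4 P8 similar
  -> R4 @ bar 6 tick 0 v(0, 1): B2/F3 TT untreated
  -> R7 @ bar 7 tick 0 v(1,): F3->B3 leap 6st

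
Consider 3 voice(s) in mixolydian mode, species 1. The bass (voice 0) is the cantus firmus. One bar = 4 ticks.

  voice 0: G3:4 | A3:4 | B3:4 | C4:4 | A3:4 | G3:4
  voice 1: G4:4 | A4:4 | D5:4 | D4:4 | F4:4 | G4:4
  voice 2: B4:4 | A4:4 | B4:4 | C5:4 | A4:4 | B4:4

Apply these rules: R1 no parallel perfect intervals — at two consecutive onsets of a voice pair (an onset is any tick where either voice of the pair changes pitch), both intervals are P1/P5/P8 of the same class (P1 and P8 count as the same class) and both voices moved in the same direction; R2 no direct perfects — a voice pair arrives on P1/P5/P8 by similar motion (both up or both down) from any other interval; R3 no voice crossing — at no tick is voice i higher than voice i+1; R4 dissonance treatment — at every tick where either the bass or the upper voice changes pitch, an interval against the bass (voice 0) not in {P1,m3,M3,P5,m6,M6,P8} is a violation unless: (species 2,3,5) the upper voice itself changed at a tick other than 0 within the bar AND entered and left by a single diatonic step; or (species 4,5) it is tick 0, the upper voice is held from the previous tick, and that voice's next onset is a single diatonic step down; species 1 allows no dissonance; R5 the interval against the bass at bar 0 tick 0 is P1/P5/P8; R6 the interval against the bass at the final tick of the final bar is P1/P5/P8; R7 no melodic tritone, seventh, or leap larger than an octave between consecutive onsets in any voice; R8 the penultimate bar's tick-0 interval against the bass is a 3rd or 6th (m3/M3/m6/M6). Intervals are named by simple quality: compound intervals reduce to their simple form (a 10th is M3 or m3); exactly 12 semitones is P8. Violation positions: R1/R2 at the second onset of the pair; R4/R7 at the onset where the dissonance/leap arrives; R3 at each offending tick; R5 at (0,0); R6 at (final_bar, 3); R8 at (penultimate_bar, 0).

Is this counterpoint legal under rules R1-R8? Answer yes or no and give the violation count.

bar 0: v0=G3 v1=G4 v2=B4 (M3)
bar 1: v0=A3 v1=A4 v2=A4 (P8)
bar 2: v0=B3 v1=D5 v2=B4 (P8)
bar 3: v0=C4 v1=D4 v2=C5 (P8)
bar 4: v0=A3 v1=F4 v2=A4 (P8)
bar 5: v0=G3 v1=G4 v2=B4 (M3)
  R5 @ bar0.0: opens on M3
  R1 @ bar1.0: G3/G4 P8 -> A3/A4 P8 similar
  R1 @ bar2.0: A3/A4 P8 -> B3/B4 P8 similar
  R3 @ bar2.0: D5 above B4
  R3 @ bar2.1: D5 above B4
  R3 @ bar2.2: D5 above B4
  R3 @ bar2.3: D5 above B4
  R1 @ bar3.0: B3/B4 P8 -> C4/C5 P8 similar
  R4 @ bar3.0: C4/D4 M2 untreated
  R1 @ bar4.0: C4/C5 P8 -> A3/A4 P8 similar
  R8 @ bar4.0: penult P8 not 3rd/6th
  R6 @ bar5.3: closes on M3

No (12 violations)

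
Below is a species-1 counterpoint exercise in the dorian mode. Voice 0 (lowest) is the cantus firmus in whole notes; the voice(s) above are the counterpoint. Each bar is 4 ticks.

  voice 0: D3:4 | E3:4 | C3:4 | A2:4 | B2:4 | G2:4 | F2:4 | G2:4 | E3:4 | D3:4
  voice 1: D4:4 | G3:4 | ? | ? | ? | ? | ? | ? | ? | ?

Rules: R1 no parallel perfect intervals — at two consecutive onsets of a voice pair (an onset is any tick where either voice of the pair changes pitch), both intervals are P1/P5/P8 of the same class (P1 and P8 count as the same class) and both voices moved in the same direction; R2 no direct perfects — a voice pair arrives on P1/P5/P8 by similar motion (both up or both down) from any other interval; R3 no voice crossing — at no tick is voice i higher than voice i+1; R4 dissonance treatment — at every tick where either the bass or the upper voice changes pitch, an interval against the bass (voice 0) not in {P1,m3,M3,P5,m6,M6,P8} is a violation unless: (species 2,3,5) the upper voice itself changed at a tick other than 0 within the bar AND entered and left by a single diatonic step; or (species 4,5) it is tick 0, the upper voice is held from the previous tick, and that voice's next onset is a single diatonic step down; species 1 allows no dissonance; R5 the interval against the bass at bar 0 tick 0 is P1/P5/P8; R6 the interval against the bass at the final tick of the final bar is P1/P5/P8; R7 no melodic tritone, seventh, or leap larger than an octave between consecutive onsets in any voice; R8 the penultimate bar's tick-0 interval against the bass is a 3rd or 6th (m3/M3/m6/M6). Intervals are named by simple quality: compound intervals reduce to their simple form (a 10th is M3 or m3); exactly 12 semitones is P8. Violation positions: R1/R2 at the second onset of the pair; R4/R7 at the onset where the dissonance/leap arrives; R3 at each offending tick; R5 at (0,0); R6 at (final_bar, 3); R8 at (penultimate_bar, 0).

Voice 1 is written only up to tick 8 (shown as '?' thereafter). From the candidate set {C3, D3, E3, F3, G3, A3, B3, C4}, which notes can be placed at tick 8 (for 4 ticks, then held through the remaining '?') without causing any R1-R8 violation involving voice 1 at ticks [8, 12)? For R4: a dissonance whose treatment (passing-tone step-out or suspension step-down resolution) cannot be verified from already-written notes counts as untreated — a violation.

{A3, C4, E3, G3}

C3: violates R2
D3: violates R4
E3: legal
F3: violates R4
G3: legal
A3: legal
B3: violates R4
C4: legal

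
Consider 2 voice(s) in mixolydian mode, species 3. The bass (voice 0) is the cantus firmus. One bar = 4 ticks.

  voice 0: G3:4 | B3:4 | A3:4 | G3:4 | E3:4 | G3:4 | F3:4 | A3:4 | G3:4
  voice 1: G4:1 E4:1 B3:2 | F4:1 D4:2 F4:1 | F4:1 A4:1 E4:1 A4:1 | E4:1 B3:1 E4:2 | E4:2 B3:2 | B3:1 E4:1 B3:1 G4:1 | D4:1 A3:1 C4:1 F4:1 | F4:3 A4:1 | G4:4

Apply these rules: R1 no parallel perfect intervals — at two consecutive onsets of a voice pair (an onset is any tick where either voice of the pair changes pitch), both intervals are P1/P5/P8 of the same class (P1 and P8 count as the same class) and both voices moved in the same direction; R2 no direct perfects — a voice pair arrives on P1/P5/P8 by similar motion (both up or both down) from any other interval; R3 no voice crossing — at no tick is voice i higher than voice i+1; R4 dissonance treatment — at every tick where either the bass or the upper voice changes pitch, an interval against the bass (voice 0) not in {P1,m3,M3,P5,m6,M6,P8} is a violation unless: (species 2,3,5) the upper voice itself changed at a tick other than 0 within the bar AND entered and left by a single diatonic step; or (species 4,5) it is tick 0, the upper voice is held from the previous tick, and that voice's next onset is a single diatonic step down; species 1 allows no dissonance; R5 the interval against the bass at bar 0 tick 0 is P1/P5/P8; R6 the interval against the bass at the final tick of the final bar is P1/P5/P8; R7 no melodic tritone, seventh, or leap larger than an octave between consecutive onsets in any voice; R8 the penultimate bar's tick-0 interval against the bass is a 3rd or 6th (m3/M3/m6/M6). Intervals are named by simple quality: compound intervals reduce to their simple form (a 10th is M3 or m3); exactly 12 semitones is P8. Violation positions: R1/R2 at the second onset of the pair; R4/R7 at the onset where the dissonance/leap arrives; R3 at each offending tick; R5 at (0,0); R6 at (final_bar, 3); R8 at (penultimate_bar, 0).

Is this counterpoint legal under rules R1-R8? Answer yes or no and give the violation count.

No (4 violations)

bar 0: v0=G3 v1=G4 (P8)
bar 1: v0=B3 v1=F4 (TT)
bar 2: v0=A3 v1=F4 (m6)
bar 3: v0=G3 v1=E4 (M6)
bar 4: v0=E3 v1=E4 (P8)
bar 5: v0=G3 v1=B3 (M3)
bar 6: v0=F3 v1=D4 (M6)
bar 7: v0=A3 v1=F4 (m6)
bar 8: v0=G3 v1=G4 (P8)
  R4 @ bar1.0: B3/F4 TT untreated
  R7 @ bar1.0: B3->F4 leap 6st
  R4 @ bar1.3: B3/F4 TT untreated
  R1 @ bar8.0: A3/A4 P8 -> G3/G4 P8 similar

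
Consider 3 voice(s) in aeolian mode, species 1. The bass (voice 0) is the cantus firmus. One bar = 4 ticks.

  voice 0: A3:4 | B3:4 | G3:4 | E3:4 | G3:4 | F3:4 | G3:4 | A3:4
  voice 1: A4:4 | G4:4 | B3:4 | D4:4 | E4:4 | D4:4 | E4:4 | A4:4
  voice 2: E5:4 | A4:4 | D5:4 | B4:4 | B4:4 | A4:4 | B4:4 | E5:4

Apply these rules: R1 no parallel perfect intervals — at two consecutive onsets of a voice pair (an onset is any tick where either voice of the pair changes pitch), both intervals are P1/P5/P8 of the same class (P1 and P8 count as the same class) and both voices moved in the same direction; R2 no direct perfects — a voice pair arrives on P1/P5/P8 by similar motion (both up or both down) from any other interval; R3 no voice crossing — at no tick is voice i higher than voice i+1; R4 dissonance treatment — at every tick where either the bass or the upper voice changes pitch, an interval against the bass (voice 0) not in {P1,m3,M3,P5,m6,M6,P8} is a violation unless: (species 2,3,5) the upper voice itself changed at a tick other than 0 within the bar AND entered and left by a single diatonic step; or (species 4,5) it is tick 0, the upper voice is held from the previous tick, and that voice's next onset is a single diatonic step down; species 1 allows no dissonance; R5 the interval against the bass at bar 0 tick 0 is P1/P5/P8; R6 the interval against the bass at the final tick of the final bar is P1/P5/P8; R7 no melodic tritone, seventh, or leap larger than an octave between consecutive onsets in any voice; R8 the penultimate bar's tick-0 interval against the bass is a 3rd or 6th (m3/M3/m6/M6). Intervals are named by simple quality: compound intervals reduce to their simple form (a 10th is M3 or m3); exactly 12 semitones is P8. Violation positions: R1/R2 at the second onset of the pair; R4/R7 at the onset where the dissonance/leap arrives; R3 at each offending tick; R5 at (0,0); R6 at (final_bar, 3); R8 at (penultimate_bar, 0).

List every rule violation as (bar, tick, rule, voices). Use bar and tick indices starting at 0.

(1, 0, R4, (0, 2))
(3, 0, R1, (0, 2))
(3, 0, R4, (0, 1))
(5, 0, R1, (1, 2))
(6, 0, R1, (1, 2))
(7, 0, R1, (1, 2))
(7, 0, R2, (0, 1))
(7, 0, R2, (0, 2))

bar 0: v0=A3 v1=A4 v2=E5 downbeat P5
bar 1: v0=B3 v1=G4 v2=A4 downbeat m7
bar 2: v0=G3 v1=B3 v2=D5 downbeat P5
bar 3: v0=E3 v1=D4 v2=B4 downbeat P5
bar 4: v0=G3 v1=E4 v2=B4 downbeat M3
bar 5: v0=F3 v1=D4 v2=A4 downbeat M3
bar 6: v0=G3 v1=E4 v2=B4 downbeat M3
bar 7: v0=A3 v1=A4 v2=E5 downbeat P5
  -> R4 @ bar 1 tick 0 v(0, 2): B3/A4 m7 untreated
  -> R1 @ bar 3 tick 0 v(0, 2): G3/D5 P5 -> E3/B4 P5 similar
  -> R4 @ bar 3 tick 0 v(0, 1): E3/D4 m7 untreated
  -> R1 @ bar 5 tick 0 v(1, 2): E4/B4 P5 -> D4/A4 P5 similar
  -> R1 @ bar 6 tick 0 v(1, 2): D4/A4 P5 -> E4/B4 P5 similar
  -> R1 @ bar 7 tick 0 v(1, 2): E4/B4 P5 -> A4/E5 P5 similar
  -> R2 @ bar 7 tick 0 v(0, 1): G3/E4 M6 -> A3/A4 P8 similar
  -> R2 @ bar 7 tick 0 v(0, 2): G3/B4 M3 -> A3/E5 P5 similar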